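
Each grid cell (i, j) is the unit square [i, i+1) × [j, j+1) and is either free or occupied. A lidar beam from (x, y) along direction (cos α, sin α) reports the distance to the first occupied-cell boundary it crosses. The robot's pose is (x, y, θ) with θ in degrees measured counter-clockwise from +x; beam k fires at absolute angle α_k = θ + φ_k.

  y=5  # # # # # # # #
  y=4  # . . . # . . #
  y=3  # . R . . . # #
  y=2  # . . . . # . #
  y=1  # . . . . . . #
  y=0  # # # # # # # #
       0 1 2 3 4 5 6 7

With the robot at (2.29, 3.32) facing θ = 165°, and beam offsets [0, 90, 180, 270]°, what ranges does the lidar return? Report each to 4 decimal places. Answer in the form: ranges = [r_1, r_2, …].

beam 1: φ=0°, α=165°
  cosα=-0.9659 sinα=0.2588 | (2,3) | tMaxX 0.3002 tMaxY 2.6273 | tΔX 1.0353 tΔY 3.8637
    t=0.3002 [x] (1,3)
    t=1.3355 [x] (0,3) — stop
  → r_1 = 1.3355
beam 2: φ=90°, α=255°
  cosα=-0.2588 sinα=-0.9659 | (2,3) | tMaxX 1.1205 tMaxY 0.3313 | tΔX 3.8637 tΔY 1.0353
    t=0.3313 [y] (2,2)
    t=1.1205 [x] (1,2)
    t=1.3666 [y] (1,1)
    t=2.4018 [y] (1,0) — stop
  → r_2 = 2.4018
beam 3: φ=180°, α=345°
  cosα=0.9659 sinα=-0.2588 | (2,3) | tMaxX 0.7350 tMaxY 1.2364 | tΔX 1.0353 tΔY 3.8637
    t=0.7350 [x] (3,3)
    t=1.2364 [y] (3,2)
    t=1.7703 [x] (4,2)
    t=2.8056 [x] (5,2) — stop
  → r_3 = 2.8056
beam 4: φ=270°, α=75°
  cosα=0.2588 sinα=0.9659 | (2,3) | tMaxX 2.7432 tMaxY 0.7040 | tΔX 3.8637 tΔY 1.0353
    t=0.7040 [y] (2,4)
    t=1.7393 [y] (2,5) — stop
  → r_4 = 1.7393

ranges = [1.3355, 2.4018, 2.8056, 1.7393]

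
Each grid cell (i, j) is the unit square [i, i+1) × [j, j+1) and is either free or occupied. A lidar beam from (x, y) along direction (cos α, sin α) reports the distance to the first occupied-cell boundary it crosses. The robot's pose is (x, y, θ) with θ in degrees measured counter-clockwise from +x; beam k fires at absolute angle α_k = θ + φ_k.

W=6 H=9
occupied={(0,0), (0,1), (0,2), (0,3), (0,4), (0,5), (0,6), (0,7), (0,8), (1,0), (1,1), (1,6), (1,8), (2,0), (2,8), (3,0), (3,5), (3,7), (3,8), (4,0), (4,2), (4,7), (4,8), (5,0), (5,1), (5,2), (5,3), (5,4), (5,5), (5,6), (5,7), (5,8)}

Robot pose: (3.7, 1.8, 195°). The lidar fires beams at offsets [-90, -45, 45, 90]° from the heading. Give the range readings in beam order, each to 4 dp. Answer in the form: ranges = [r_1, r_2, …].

ranges = [6.4187, 3.1177, 0.9238, 0.8282]

beam 1: φ=-90°, α=105°
  d=(-0.2588,0.9659)  start (3,1)  tX=2.7046 tY=0.2071  stride 1/|dx|=3.8637 1/|dy|=1.0353
    cross y-line → (3,2), t=0.2071
    cross y-line → (3,3), t=1.2423
    cross y-line → (3,4), t=2.2776
    cross x-line → (2,4), t=2.7046
    cross y-line → (2,5), t=3.3129
    cross y-line → (2,6), t=4.3482
    cross y-line → (2,7), t=5.3834
    cross y-line → (2,8), t=6.4187 (wall)
  → r_1 = 6.4187
beam 2: φ=-45°, α=150°
  d=(-0.8660,0.5000)  start (3,1)  tX=0.8083 tY=0.4000  stride 1/|dx|=1.1547 1/|dy|=2.0000
    cross y-line → (3,2), t=0.4000
    cross x-line → (2,2), t=0.8083
    cross x-line → (1,2), t=1.9630
    cross y-line → (1,3), t=2.4000
    cross x-line → (0,3), t=3.1177 (wall)
  → r_2 = 3.1177
beam 3: φ=45°, α=240°
  d=(-0.5000,-0.8660)  start (3,1)  tX=1.4000 tY=0.9238  stride 1/|dx|=2.0000 1/|dy|=1.1547
    cross y-line → (3,0), t=0.9238 (wall)
  → r_3 = 0.9238
beam 4: φ=90°, α=285°
  d=(0.2588,-0.9659)  start (3,1)  tX=1.1591 tY=0.8282  stride 1/|dx|=3.8637 1/|dy|=1.0353
    cross y-line → (3,0), t=0.8282 (wall)
  → r_4 = 0.8282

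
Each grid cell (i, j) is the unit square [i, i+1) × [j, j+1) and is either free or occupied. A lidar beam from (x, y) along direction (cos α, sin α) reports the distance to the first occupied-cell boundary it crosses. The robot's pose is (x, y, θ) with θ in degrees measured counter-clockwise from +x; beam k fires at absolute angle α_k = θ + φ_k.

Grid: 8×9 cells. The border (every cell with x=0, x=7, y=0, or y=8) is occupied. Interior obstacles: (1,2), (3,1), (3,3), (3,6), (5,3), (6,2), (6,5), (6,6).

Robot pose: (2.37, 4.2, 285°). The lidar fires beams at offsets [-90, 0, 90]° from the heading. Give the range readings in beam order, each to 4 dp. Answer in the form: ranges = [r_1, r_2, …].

ranges = [1.4183, 2.4341, 3.7581]

beam 1: φ=-90°, α=195°
  d=(-0.9659,-0.2588)  start (2,4)  tX=0.3831 tY=0.7727  stride 1/|dx|=1.0353 1/|dy|=3.8637
    cross x-line → (1,4), t=0.3831
    cross y-line → (1,3), t=0.7727
    cross x-line → (0,3), t=1.4183 (wall)
  → r_1 = 1.4183
beam 2: φ=0°, α=285°
  d=(0.2588,-0.9659)  start (2,4)  tX=2.4341 tY=0.2071  stride 1/|dx|=3.8637 1/|dy|=1.0353
    cross y-line → (2,3), t=0.2071
    cross y-line → (2,2), t=1.2423
    cross y-line → (2,1), t=2.2776
    cross x-line → (3,1), t=2.4341 (wall)
  → r_2 = 2.4341
beam 3: φ=90°, α=15°
  d=(0.9659,0.2588)  start (2,4)  tX=0.6522 tY=3.0910  stride 1/|dx|=1.0353 1/|dy|=3.8637
    cross x-line → (3,4), t=0.6522
    cross x-line → (4,4), t=1.6875
    cross x-line → (5,4), t=2.7228
    cross y-line → (5,5), t=3.0910
    cross x-line → (6,5), t=3.7581 (wall)
  → r_3 = 3.7581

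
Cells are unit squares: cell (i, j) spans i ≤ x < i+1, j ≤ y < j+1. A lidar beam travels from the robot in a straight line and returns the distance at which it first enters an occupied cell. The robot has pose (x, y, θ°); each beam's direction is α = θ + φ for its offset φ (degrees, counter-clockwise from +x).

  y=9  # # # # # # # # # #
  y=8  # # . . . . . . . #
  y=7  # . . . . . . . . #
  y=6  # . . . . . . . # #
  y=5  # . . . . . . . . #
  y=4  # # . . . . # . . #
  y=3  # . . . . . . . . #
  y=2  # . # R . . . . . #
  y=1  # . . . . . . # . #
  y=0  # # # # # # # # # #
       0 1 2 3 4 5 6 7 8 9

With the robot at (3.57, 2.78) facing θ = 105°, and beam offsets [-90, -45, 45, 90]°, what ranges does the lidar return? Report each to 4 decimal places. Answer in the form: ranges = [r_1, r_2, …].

ranges = [5.6215, 7.1822, 2.4400, 0.5901]

beam 1: φ=-90°, α=15°
  cosα=0.9659 sinα=0.2588 | (3,2) | tMaxX 0.4452 tMaxY 0.8500 | tΔX 1.0353 tΔY 3.8637
    t=0.4452 [x] (4,2)
    t=0.8500 [y] (4,3)
    t=1.4804 [x] (5,3)
    t=2.5157 [x] (6,3)
    t=3.5510 [x] (7,3)
    t=4.5863 [x] (8,3)
    t=4.7137 [y] (8,4)
    t=5.6215 [x] (9,4) — stop
  → r_1 = 5.6215
beam 2: φ=-45°, α=60°
  cosα=0.5000 sinα=0.8660 | (3,2) | tMaxX 0.8600 tMaxY 0.2540 | tΔX 2.0000 tΔY 1.1547
    t=0.2540 [y] (3,3)
    t=0.8600 [x] (4,3)
    t=1.4087 [y] (4,4)
    t=2.5634 [y] (4,5)
    t=2.8600 [x] (5,5)
    t=3.7181 [y] (5,6)
    t=4.8600 [x] (6,6)
    t=4.8728 [y] (6,7)
    t=6.0275 [y] (6,8)
    t=6.8600 [x] (7,8)
    t=7.1822 [y] (7,9) — stop
  → r_2 = 7.1822
beam 3: φ=45°, α=150°
  cosα=-0.8660 sinα=0.5000 | (3,2) | tMaxX 0.6582 tMaxY 0.4400 | tΔX 1.1547 tΔY 2.0000
    t=0.4400 [y] (3,3)
    t=0.6582 [x] (2,3)
    t=1.8129 [x] (1,3)
    t=2.4400 [y] (1,4) — stop
  → r_3 = 2.4400
beam 4: φ=90°, α=195°
  cosα=-0.9659 sinα=-0.2588 | (3,2) | tMaxX 0.5901 tMaxY 3.0137 | tΔX 1.0353 tΔY 3.8637
    t=0.5901 [x] (2,2) — stop
  → r_4 = 0.5901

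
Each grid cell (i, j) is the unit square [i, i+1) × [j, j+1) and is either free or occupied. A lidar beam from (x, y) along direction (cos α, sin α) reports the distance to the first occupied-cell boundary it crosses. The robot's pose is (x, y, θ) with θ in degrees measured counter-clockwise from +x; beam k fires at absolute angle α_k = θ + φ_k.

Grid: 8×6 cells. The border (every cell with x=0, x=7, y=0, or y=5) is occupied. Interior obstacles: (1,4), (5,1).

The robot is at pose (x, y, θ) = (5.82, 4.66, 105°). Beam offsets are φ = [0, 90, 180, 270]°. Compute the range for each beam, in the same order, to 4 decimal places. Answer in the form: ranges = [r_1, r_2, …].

beam 1: φ=0°, α=105°
  cosα=-0.2588 sinα=0.9659 | (5,4) | tMaxX 3.1682 tMaxY 0.3520 | tΔX 3.8637 tΔY 1.0353
    t=0.3520 [y] (5,5) — stop
  → r_1 = 0.3520
beam 2: φ=90°, α=195°
  cosα=-0.9659 sinα=-0.2588 | (5,4) | tMaxX 0.8489 tMaxY 2.5500 | tΔX 1.0353 tΔY 3.8637
    t=0.8489 [x] (4,4)
    t=1.8842 [x] (3,4)
    t=2.5500 [y] (3,3)
    t=2.9195 [x] (2,3)
    t=3.9548 [x] (1,3)
    t=4.9900 [x] (0,3) — stop
  → r_2 = 4.9900
beam 3: φ=180°, α=285°
  cosα=0.2588 sinα=-0.9659 | (5,4) | tMaxX 0.6955 tMaxY 0.6833 | tΔX 3.8637 tΔY 1.0353
    t=0.6833 [y] (5,3)
    t=0.6955 [x] (6,3)
    t=1.7186 [y] (6,2)
    t=2.7538 [y] (6,1)
    t=3.7891 [y] (6,0) — stop
  → r_3 = 3.7891
beam 4: φ=270°, α=15°
  cosα=0.9659 sinα=0.2588 | (5,4) | tMaxX 0.1863 tMaxY 1.3137 | tΔX 1.0353 tΔY 3.8637
    t=0.1863 [x] (6,4)
    t=1.2216 [x] (7,4) — stop
  → r_4 = 1.2216

ranges = [0.3520, 4.9900, 3.7891, 1.2216]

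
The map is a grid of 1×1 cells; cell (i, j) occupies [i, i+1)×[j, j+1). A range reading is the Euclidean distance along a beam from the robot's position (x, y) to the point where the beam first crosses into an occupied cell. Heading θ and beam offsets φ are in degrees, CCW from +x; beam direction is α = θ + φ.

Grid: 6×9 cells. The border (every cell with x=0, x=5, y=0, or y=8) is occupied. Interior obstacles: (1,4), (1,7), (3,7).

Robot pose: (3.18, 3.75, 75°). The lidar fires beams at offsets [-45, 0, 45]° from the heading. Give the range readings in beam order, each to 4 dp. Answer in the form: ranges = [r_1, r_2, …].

ranges = [2.1016, 4.3999, 3.7528]

beam 1: φ=-45°, α=30°
  dir = (cos 30°, sin 30°) = (0.8660, 0.5000); from cell (3,3)
  next x-line at t=0.9469, next y-line at t=0.5000; Δt_x=1.1547, Δt_y=2.0000
    y: enter (3,4) at t=0.5000
    x: enter (4,4) at t=0.9469
    x: enter (5,4) at t=2.1016 ← occupied
  → r_1 = 2.1016
beam 2: φ=0°, α=75°
  dir = (cos 75°, sin 75°) = (0.2588, 0.9659); from cell (3,3)
  next x-line at t=3.1682, next y-line at t=0.2588; Δt_x=3.8637, Δt_y=1.0353
    y: enter (3,4) at t=0.2588
    y: enter (3,5) at t=1.2941
    y: enter (3,6) at t=2.3294
    x: enter (4,6) at t=3.1682
    y: enter (4,7) at t=3.3646
    y: enter (4,8) at t=4.3999 ← occupied
  → r_2 = 4.3999
beam 3: φ=45°, α=120°
  dir = (cos 120°, sin 120°) = (-0.5000, 0.8660); from cell (3,3)
  next x-line at t=0.3600, next y-line at t=0.2887; Δt_x=2.0000, Δt_y=1.1547
    y: enter (3,4) at t=0.2887
    x: enter (2,4) at t=0.3600
    y: enter (2,5) at t=1.4434
    x: enter (1,5) at t=2.3600
    y: enter (1,6) at t=2.5981
    y: enter (1,7) at t=3.7528 ← occupied
  → r_3 = 3.7528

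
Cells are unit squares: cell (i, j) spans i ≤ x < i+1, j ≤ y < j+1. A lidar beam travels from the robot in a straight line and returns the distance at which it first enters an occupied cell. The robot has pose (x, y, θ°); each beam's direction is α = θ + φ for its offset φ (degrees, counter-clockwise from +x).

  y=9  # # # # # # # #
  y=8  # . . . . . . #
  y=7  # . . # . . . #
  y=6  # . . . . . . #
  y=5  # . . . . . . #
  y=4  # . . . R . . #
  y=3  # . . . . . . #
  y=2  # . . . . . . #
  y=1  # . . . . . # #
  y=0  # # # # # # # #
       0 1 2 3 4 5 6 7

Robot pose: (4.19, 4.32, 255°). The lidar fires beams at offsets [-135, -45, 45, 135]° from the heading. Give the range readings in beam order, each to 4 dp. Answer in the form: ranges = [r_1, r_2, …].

ranges = [5.4040, 3.6835, 3.6200, 3.2447]

beam 1: φ=-135°, α=120°
  cosα=-0.5000 sinα=0.8660 | (4,4) | tMaxX 0.3800 tMaxY 0.7852 | tΔX 2.0000 tΔY 1.1547
    t=0.3800 [x] (3,4)
    t=0.7852 [y] (3,5)
    t=1.9399 [y] (3,6)
    t=2.3800 [x] (2,6)
    t=3.0946 [y] (2,7)
    t=4.2493 [y] (2,8)
    t=4.3800 [x] (1,8)
    t=5.4040 [y] (1,9) — stop
  → r_1 = 5.4040
beam 2: φ=-45°, α=210°
  cosα=-0.8660 sinα=-0.5000 | (4,4) | tMaxX 0.2194 tMaxY 0.6400 | tΔX 1.1547 tΔY 2.0000
    t=0.2194 [x] (3,4)
    t=0.6400 [y] (3,3)
    t=1.3741 [x] (2,3)
    t=2.5288 [x] (1,3)
    t=2.6400 [y] (1,2)
    t=3.6835 [x] (0,2) — stop
  → r_2 = 3.6835
beam 3: φ=45°, α=300°
  cosα=0.5000 sinα=-0.8660 | (4,4) | tMaxX 1.6200 tMaxY 0.3695 | tΔX 2.0000 tΔY 1.1547
    t=0.3695 [y] (4,3)
    t=1.5242 [y] (4,2)
    t=1.6200 [x] (5,2)
    t=2.6789 [y] (5,1)
    t=3.6200 [x] (6,1) — stop
  → r_3 = 3.6200
beam 4: φ=135°, α=30°
  cosα=0.8660 sinα=0.5000 | (4,4) | tMaxX 0.9353 tMaxY 1.3600 | tΔX 1.1547 tΔY 2.0000
    t=0.9353 [x] (5,4)
    t=1.3600 [y] (5,5)
    t=2.0900 [x] (6,5)
    t=3.2447 [x] (7,5) — stop
  → r_4 = 3.2447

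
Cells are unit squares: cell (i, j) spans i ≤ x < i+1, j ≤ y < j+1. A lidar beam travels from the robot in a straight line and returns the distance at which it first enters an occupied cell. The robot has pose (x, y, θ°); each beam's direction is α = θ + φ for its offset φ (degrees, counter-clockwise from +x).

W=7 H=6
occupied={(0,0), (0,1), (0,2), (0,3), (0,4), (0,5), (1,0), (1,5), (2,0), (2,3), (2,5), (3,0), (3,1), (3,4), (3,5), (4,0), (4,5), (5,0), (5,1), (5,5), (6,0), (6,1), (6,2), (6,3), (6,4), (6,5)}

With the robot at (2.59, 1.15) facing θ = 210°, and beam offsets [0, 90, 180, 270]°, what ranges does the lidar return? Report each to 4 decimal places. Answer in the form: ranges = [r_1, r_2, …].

ranges = [0.3000, 0.1732, 0.4734, 3.1800]

beam 1: φ=0°, α=210°
  dir = (cos 210°, sin 210°) = (-0.8660, -0.5000); from cell (2,1)
  next x-line at t=0.6813, next y-line at t=0.3000; Δt_x=1.1547, Δt_y=2.0000
    y: enter (2,0) at t=0.3000 ← occupied
  → r_1 = 0.3000
beam 2: φ=90°, α=300°
  dir = (cos 300°, sin 300°) = (0.5000, -0.8660); from cell (2,1)
  next x-line at t=0.8200, next y-line at t=0.1732; Δt_x=2.0000, Δt_y=1.1547
    y: enter (2,0) at t=0.1732 ← occupied
  → r_2 = 0.1732
beam 3: φ=180°, α=30°
  dir = (cos 30°, sin 30°) = (0.8660, 0.5000); from cell (2,1)
  next x-line at t=0.4734, next y-line at t=1.7000; Δt_x=1.1547, Δt_y=2.0000
    x: enter (3,1) at t=0.4734 ← occupied
  → r_3 = 0.4734
beam 4: φ=270°, α=120°
  dir = (cos 120°, sin 120°) = (-0.5000, 0.8660); from cell (2,1)
  next x-line at t=1.1800, next y-line at t=0.9815; Δt_x=2.0000, Δt_y=1.1547
    y: enter (2,2) at t=0.9815
    x: enter (1,2) at t=1.1800
    y: enter (1,3) at t=2.1362
    x: enter (0,3) at t=3.1800 ← occupied
  → r_4 = 3.1800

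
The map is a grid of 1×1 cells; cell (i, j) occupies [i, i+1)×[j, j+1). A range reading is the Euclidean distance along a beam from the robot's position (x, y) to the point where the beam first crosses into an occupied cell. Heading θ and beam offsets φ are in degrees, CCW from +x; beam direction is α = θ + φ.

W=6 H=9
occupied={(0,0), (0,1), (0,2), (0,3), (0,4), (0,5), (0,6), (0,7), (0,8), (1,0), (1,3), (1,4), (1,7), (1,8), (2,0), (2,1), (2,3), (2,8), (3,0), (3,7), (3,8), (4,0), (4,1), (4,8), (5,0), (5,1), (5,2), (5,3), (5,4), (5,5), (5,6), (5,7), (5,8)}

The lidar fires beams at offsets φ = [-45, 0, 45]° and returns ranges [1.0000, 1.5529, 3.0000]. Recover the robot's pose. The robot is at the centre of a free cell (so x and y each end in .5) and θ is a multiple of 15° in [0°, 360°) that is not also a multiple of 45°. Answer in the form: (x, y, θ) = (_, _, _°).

The pose lattice has 21·16 = 336 candidates. Test each by forward raycasting.
  (4.5, 3.5, 75°): beam 1 = 0.5774 ≠ 1.0000 ✗
  (3.5, 5.5, 255°): beam 1 = 1.7321 ≠ 1.0000 ✗
  (1.5, 6.5, 165°): beam 1 = 0.5774 ≠ 1.0000 ✗
  (4.5, 4.5, 300°): beam 1 = 3.6235 ≠ 1.0000 ✗
  (4.5, 6.5, 75°): beam 1 = 0.5774 ≠ 1.0000 ✗
  …
  (3.5, 2.5, 15°): r_1=1.0000, r_2=1.5529, r_3=3.0000 — all match ✓
Only this pose fits every beam.

(x, y, θ) = (3.5, 2.5, 15°)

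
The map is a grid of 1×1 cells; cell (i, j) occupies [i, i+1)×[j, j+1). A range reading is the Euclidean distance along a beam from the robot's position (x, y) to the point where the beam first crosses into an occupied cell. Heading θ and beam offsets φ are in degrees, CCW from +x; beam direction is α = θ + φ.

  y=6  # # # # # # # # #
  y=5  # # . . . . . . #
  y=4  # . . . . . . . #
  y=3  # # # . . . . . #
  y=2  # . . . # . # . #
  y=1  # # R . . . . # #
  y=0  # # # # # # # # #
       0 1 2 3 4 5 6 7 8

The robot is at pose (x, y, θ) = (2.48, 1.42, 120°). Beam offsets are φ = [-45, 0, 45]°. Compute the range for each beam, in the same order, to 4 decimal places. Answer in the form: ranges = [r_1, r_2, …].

beam 1: φ=-45°, α=75°
  direction (0.2588, 0.9659); cell (2,1); t to first gridline: x 2.0091, y 0.6005 (then +3.8637 / +1.0353)
    (2,2) via y @ 0.6005
    (2,3) via y @ 1.6357  # hit
  → r_1 = 1.6357
beam 2: φ=0°, α=120°
  direction (-0.5000, 0.8660); cell (2,1); t to first gridline: x 0.9600, y 0.6697 (then +2.0000 / +1.1547)
    (2,2) via y @ 0.6697
    (1,2) via x @ 0.9600
    (1,3) via y @ 1.8244  # hit
  → r_2 = 1.8244
beam 3: φ=45°, α=165°
  direction (-0.9659, 0.2588); cell (2,1); t to first gridline: x 0.4969, y 2.2409 (then +1.0353 / +3.8637)
    (1,1) via x @ 0.4969  # hit
  → r_3 = 0.4969

ranges = [1.6357, 1.8244, 0.4969]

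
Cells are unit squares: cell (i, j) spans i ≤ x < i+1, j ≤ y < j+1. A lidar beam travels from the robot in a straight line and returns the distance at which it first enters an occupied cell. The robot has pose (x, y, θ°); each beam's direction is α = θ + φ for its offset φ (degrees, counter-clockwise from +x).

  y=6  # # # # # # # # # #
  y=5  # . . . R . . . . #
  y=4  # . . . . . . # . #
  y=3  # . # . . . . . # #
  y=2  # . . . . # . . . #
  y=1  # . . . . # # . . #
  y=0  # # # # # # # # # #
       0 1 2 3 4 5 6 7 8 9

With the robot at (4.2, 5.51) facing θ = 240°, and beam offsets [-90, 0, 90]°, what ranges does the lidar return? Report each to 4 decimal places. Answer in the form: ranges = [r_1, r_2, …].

ranges = [0.9800, 2.4000, 4.3879]

beam 1: φ=-90°, α=150°
  direction (-0.8660, 0.5000); cell (4,5); t to first gridline: x 0.2309, y 0.9800 (then +1.1547 / +2.0000)
    (3,5) via x @ 0.2309
    (3,6) via y @ 0.9800  # hit
  → r_1 = 0.9800
beam 2: φ=0°, α=240°
  direction (-0.5000, -0.8660); cell (4,5); t to first gridline: x 0.4000, y 0.5889 (then +2.0000 / +1.1547)
    (3,5) via x @ 0.4000
    (3,4) via y @ 0.5889
    (3,3) via y @ 1.7436
    (2,3) via x @ 2.4000  # hit
  → r_2 = 2.4000
beam 3: φ=90°, α=330°
  direction (0.8660, -0.5000); cell (4,5); t to first gridline: x 0.9238, y 1.0200 (then +1.1547 / +2.0000)
    (5,5) via x @ 0.9238
    (5,4) via y @ 1.0200
    (6,4) via x @ 2.0785
    (6,3) via y @ 3.0200
    (7,3) via x @ 3.2332
    (8,3) via x @ 4.3879  # hit
  → r_3 = 4.3879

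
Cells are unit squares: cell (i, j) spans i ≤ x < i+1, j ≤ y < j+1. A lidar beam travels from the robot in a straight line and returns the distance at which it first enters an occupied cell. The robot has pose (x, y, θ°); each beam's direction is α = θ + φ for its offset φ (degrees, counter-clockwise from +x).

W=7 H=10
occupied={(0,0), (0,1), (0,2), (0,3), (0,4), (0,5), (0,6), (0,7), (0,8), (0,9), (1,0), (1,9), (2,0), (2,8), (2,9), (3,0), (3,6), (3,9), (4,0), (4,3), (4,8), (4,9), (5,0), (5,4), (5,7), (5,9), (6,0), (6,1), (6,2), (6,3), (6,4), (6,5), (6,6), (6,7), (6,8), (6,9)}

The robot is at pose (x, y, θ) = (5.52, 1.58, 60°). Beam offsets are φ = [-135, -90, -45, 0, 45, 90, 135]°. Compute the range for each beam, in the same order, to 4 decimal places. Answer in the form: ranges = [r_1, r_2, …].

beam 1: φ=-135°, α=285°
  cosα=0.2588 sinα=-0.9659 | (5,1) | tMaxX 1.8546 tMaxY 0.6005 | tΔX 3.8637 tΔY 1.0353
    t=0.6005 [y] (5,0) — stop
  → r_1 = 0.6005
beam 2: φ=-90°, α=330°
  cosα=0.8660 sinα=-0.5000 | (5,1) | tMaxX 0.5543 tMaxY 1.1600 | tΔX 1.1547 tΔY 2.0000
    t=0.5543 [x] (6,1) — stop
  → r_2 = 0.5543
beam 3: φ=-45°, α=15°
  cosα=0.9659 sinα=0.2588 | (5,1) | tMaxX 0.4969 tMaxY 1.6228 | tΔX 1.0353 tΔY 3.8637
    t=0.4969 [x] (6,1) — stop
  → r_3 = 0.4969
beam 4: φ=0°, α=60°
  cosα=0.5000 sinα=0.8660 | (5,1) | tMaxX 0.9600 tMaxY 0.4850 | tΔX 2.0000 tΔY 1.1547
    t=0.4850 [y] (5,2)
    t=0.9600 [x] (6,2) — stop
  → r_4 = 0.9600
beam 5: φ=45°, α=105°
  cosα=-0.2588 sinα=0.9659 | (5,1) | tMaxX 2.0091 tMaxY 0.4348 | tΔX 3.8637 tΔY 1.0353
    t=0.4348 [y] (5,2)
    t=1.4701 [y] (5,3)
    t=2.0091 [x] (4,3) — stop
  → r_5 = 2.0091
beam 6: φ=90°, α=150°
  cosα=-0.8660 sinα=0.5000 | (5,1) | tMaxX 0.6004 tMaxY 0.8400 | tΔX 1.1547 tΔY 2.0000
    t=0.6004 [x] (4,1)
    t=0.8400 [y] (4,2)
    t=1.7551 [x] (3,2)
    t=2.8400 [y] (3,3)
    t=2.9098 [x] (2,3)
    t=4.0645 [x] (1,3)
    t=4.8400 [y] (1,4)
    t=5.2192 [x] (0,4) — stop
  → r_6 = 5.2192
beam 7: φ=135°, α=195°
  cosα=-0.9659 sinα=-0.2588 | (5,1) | tMaxX 0.5383 tMaxY 2.2409 | tΔX 1.0353 tΔY 3.8637
    t=0.5383 [x] (4,1)
    t=1.5736 [x] (3,1)
    t=2.2409 [y] (3,0) — stop
  → r_7 = 2.2409

ranges = [0.6005, 0.5543, 0.4969, 0.9600, 2.0091, 5.2192, 2.2409]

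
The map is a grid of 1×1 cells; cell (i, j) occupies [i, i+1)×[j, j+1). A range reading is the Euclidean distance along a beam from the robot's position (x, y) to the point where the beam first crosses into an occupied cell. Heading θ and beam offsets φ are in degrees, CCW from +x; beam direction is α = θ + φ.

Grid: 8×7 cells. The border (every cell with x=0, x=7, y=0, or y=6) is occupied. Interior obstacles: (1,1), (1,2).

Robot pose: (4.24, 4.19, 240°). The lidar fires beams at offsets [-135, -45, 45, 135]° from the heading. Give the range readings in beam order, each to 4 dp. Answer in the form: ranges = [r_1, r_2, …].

ranges = [1.8738, 3.3543, 3.3025, 2.8574]

beam 1: φ=-135°, α=105°
  direction (-0.2588, 0.9659); cell (4,4); t to first gridline: x 0.9273, y 0.8386 (then +3.8637 / +1.0353)
    (4,5) via y @ 0.8386
    (3,5) via x @ 0.9273
    (3,6) via y @ 1.8738  # hit
  → r_1 = 1.8738
beam 2: φ=-45°, α=195°
  direction (-0.9659, -0.2588); cell (4,4); t to first gridline: x 0.2485, y 0.7341 (then +1.0353 / +3.8637)
    (3,4) via x @ 0.2485
    (3,3) via y @ 0.7341
    (2,3) via x @ 1.2837
    (1,3) via x @ 2.3190
    (0,3) via x @ 3.3543  # hit
  → r_2 = 3.3543
beam 3: φ=45°, α=285°
  direction (0.2588, -0.9659); cell (4,4); t to first gridline: x 2.9364, y 0.1967 (then +3.8637 / +1.0353)
    (4,3) via y @ 0.1967
    (4,2) via y @ 1.2320
    (4,1) via y @ 2.2673
    (5,1) via x @ 2.9364
    (5,0) via y @ 3.3025  # hit
  → r_3 = 3.3025
beam 4: φ=135°, α=15°
  direction (0.9659, 0.2588); cell (4,4); t to first gridline: x 0.7868, y 3.1296 (then +1.0353 / +3.8637)
    (5,4) via x @ 0.7868
    (6,4) via x @ 1.8221
    (7,4) via x @ 2.8574  # hit
  → r_4 = 2.8574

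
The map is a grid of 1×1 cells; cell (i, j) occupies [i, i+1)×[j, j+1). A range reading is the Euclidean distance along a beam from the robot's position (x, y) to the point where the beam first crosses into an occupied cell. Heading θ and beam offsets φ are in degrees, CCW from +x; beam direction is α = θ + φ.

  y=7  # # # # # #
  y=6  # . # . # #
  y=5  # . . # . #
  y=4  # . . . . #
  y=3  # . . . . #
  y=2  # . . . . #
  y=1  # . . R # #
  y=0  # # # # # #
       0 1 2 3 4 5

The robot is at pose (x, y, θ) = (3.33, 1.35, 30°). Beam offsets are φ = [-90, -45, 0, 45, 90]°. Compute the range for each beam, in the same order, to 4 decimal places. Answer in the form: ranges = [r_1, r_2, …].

beam 1: φ=-90°, α=300°
  d=(0.5000,-0.8660)  start (3,1)  tX=1.3400 tY=0.4041  stride 1/|dx|=2.0000 1/|dy|=1.1547
    cross y-line → (3,0), t=0.4041 (wall)
  → r_1 = 0.4041
beam 2: φ=-45°, α=345°
  d=(0.9659,-0.2588)  start (3,1)  tX=0.6936 tY=1.3523  stride 1/|dx|=1.0353 1/|dy|=3.8637
    cross x-line → (4,1), t=0.6936 (wall)
  → r_2 = 0.6936
beam 3: φ=0°, α=30°
  d=(0.8660,0.5000)  start (3,1)  tX=0.7736 tY=1.3000  stride 1/|dx|=1.1547 1/|dy|=2.0000
    cross x-line → (4,1), t=0.7736 (wall)
  → r_3 = 0.7736
beam 4: φ=45°, α=75°
  d=(0.2588,0.9659)  start (3,1)  tX=2.5887 tY=0.6729  stride 1/|dx|=3.8637 1/|dy|=1.0353
    cross y-line → (3,2), t=0.6729
    cross y-line → (3,3), t=1.7082
    cross x-line → (4,3), t=2.5887
    cross y-line → (4,4), t=2.7435
    cross y-line → (4,5), t=3.7788
    cross y-line → (4,6), t=4.8140 (wall)
  → r_4 = 4.8140
beam 5: φ=90°, α=120°
  d=(-0.5000,0.8660)  start (3,1)  tX=0.6600 tY=0.7506  stride 1/|dx|=2.0000 1/|dy|=1.1547
    cross x-line → (2,1), t=0.6600
    cross y-line → (2,2), t=0.7506
    cross y-line → (2,3), t=1.9053
    cross x-line → (1,3), t=2.6600
    cross y-line → (1,4), t=3.0600
    cross y-line → (1,5), t=4.2147
    cross x-line → (0,5), t=4.6600 (wall)
  → r_5 = 4.6600

ranges = [0.4041, 0.6936, 0.7736, 4.8140, 4.6600]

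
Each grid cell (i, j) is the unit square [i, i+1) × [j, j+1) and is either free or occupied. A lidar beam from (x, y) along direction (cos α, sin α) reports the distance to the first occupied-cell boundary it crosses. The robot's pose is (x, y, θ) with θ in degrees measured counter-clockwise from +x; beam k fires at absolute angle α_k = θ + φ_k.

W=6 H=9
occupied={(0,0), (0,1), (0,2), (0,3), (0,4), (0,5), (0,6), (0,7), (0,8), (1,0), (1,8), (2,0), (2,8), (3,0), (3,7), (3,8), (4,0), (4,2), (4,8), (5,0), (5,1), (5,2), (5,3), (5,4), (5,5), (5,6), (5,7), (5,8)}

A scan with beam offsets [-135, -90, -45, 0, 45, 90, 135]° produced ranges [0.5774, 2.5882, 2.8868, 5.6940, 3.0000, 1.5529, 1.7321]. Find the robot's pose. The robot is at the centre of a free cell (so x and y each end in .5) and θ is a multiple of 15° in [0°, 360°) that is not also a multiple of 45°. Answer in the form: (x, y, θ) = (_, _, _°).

Enumerate (i+0.5, j+0.5, θ) over the 26 free cells and 16 admissible headings. For each, cast all 7 beams and compare to the given ranges.
  (4.5, 3.5, 60°): beam 1 = 0.5176 ≠ 0.5774 ✗
  (2.5, 2.5, 300°): beam 1 = 1.5529 ≠ 0.5774 ✗
  (2.5, 4.5, 255°): beam 1 = 3.0000 ≠ 0.5774 ✗
  (3.5, 3.5, 15°): beam 1 = 2.8868 ≠ 0.5774 ✗
  …
  (3.5, 6.5, 255°): r_1=0.5774, r_2=2.5882, r_3=2.8868, r_4=5.6940, r_5=3.0000, r_6=1.5529, r_7=1.7321 — all match ✓
Only this pose fits every beam.

(x, y, θ) = (3.5, 6.5, 255°)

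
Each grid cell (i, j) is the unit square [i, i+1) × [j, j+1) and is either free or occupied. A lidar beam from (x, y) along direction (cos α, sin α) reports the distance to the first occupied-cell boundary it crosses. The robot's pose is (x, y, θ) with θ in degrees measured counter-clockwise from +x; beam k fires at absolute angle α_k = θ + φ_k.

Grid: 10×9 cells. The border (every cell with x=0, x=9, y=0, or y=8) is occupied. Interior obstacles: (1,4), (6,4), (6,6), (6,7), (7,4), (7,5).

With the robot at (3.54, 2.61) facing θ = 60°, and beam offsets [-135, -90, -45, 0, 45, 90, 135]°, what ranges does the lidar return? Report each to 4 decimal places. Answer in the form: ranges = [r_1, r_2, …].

beam 1: φ=-135°, α=285°
  d=(0.2588,-0.9659)  start (3,2)  tX=1.7773 tY=0.6315  stride 1/|dx|=3.8637 1/|dy|=1.0353
    cross y-line → (3,1), t=0.6315
    cross y-line → (3,0), t=1.6668 (wall)
  → r_1 = 1.6668
beam 2: φ=-90°, α=330°
  d=(0.8660,-0.5000)  start (3,2)  tX=0.5312 tY=1.2200  stride 1/|dx|=1.1547 1/|dy|=2.0000
    cross x-line → (4,2), t=0.5312
    cross y-line → (4,1), t=1.2200
    cross x-line → (5,1), t=1.6859
    cross x-line → (6,1), t=2.8406
    cross y-line → (6,0), t=3.2200 (wall)
  → r_2 = 3.2200
beam 3: φ=-45°, α=15°
  d=(0.9659,0.2588)  start (3,2)  tX=0.4762 tY=1.5068  stride 1/|dx|=1.0353 1/|dy|=3.8637
    cross x-line → (4,2), t=0.4762
    cross y-line → (4,3), t=1.5068
    cross x-line → (5,3), t=1.5115
    cross x-line → (6,3), t=2.5468
    cross x-line → (7,3), t=3.5821
    cross x-line → (8,3), t=4.6173
    cross y-line → (8,4), t=5.3705
    cross x-line → (9,4), t=5.6526 (wall)
  → r_3 = 5.6526
beam 4: φ=0°, α=60°
  d=(0.5000,0.8660)  start (3,2)  tX=0.9200 tY=0.4503  stride 1/|dx|=2.0000 1/|dy|=1.1547
    cross y-line → (3,3), t=0.4503
    cross x-line → (4,3), t=0.9200
    cross y-line → (4,4), t=1.6050
    cross y-line → (4,5), t=2.7597
    cross x-line → (5,5), t=2.9200
    cross y-line → (5,6), t=3.9144
    cross x-line → (6,6), t=4.9200 (wall)
  → r_4 = 4.9200
beam 5: φ=45°, α=105°
  d=(-0.2588,0.9659)  start (3,2)  tX=2.0864 tY=0.4038  stride 1/|dx|=3.8637 1/|dy|=1.0353
    cross y-line → (3,3), t=0.4038
    cross y-line → (3,4), t=1.4390
    cross x-line → (2,4), t=2.0864
    cross y-line → (2,5), t=2.4743
    cross y-line → (2,6), t=3.5096
    cross y-line → (2,7), t=4.5449
    cross y-line → (2,8), t=5.5801 (wall)
  → r_5 = 5.5801
beam 6: φ=90°, α=150°
  d=(-0.8660,0.5000)  start (3,2)  tX=0.6235 tY=0.7800  stride 1/|dx|=1.1547 1/|dy|=2.0000
    cross x-line → (2,2), t=0.6235
    cross y-line → (2,3), t=0.7800
    cross x-line → (1,3), t=1.7782
    cross y-line → (1,4), t=2.7800 (wall)
  → r_6 = 2.7800
beam 7: φ=135°, α=195°
  d=(-0.9659,-0.2588)  start (3,2)  tX=0.5590 tY=2.3569  stride 1/|dx|=1.0353 1/|dy|=3.8637
    cross x-line → (2,2), t=0.5590
    cross x-line → (1,2), t=1.5943
    cross y-line → (1,1), t=2.3569
    cross x-line → (0,1), t=2.6296 (wall)
  → r_7 = 2.6296

ranges = [1.6668, 3.2200, 5.6526, 4.9200, 5.5801, 2.7800, 2.6296]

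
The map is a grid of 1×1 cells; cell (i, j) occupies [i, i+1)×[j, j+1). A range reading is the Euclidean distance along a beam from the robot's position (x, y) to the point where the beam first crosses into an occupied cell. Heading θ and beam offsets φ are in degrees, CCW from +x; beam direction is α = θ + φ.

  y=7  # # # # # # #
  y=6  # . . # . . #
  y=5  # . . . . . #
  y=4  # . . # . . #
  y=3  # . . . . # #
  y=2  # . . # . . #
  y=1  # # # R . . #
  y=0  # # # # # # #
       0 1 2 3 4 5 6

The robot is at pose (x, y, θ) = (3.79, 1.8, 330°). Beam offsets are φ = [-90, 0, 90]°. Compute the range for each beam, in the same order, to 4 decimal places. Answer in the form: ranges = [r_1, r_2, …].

beam 1: φ=-90°, α=240°
  dir = (cos 240°, sin 240°) = (-0.5000, -0.8660); from cell (3,1)
  next x-line at t=1.5800, next y-line at t=0.9238; Δt_x=2.0000, Δt_y=1.1547
    y: enter (3,0) at t=0.9238 ← occupied
  → r_1 = 0.9238
beam 2: φ=0°, α=330°
  dir = (cos 330°, sin 330°) = (0.8660, -0.5000); from cell (3,1)
  next x-line at t=0.2425, next y-line at t=1.6000; Δt_x=1.1547, Δt_y=2.0000
    x: enter (4,1) at t=0.2425
    x: enter (5,1) at t=1.3972
    y: enter (5,0) at t=1.6000 ← occupied
  → r_2 = 1.6000
beam 3: φ=90°, α=60°
  dir = (cos 60°, sin 60°) = (0.5000, 0.8660); from cell (3,1)
  next x-line at t=0.4200, next y-line at t=0.2309; Δt_x=2.0000, Δt_y=1.1547
    y: enter (3,2) at t=0.2309 ← occupied
  → r_3 = 0.2309

ranges = [0.9238, 1.6000, 0.2309]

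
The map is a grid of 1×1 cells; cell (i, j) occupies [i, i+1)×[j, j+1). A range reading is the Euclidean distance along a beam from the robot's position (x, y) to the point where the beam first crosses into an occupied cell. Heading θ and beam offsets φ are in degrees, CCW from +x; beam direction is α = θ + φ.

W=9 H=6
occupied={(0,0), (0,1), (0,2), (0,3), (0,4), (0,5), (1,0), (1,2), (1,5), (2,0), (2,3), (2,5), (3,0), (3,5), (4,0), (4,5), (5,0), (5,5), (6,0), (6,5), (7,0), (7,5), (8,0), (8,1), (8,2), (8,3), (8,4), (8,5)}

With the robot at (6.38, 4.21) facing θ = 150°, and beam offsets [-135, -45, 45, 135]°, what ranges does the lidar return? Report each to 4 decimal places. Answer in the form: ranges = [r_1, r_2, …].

ranges = [1.6771, 0.8179, 3.4992, 3.3232]

beam 1: φ=-135°, α=15°
  cosα=0.9659 sinα=0.2588 | (6,4) | tMaxX 0.6419 tMaxY 3.0523 | tΔX 1.0353 tΔY 3.8637
    t=0.6419 [x] (7,4)
    t=1.6771 [x] (8,4) — stop
  → r_1 = 1.6771
beam 2: φ=-45°, α=105°
  cosα=-0.2588 sinα=0.9659 | (6,4) | tMaxX 1.4682 tMaxY 0.8179 | tΔX 3.8637 tΔY 1.0353
    t=0.8179 [y] (6,5) — stop
  → r_2 = 0.8179
beam 3: φ=45°, α=195°
  cosα=-0.9659 sinα=-0.2588 | (6,4) | tMaxX 0.3934 tMaxY 0.8114 | tΔX 1.0353 tΔY 3.8637
    t=0.3934 [x] (5,4)
    t=0.8114 [y] (5,3)
    t=1.4287 [x] (4,3)
    t=2.4640 [x] (3,3)
    t=3.4992 [x] (2,3) — stop
  → r_3 = 3.4992
beam 4: φ=135°, α=285°
  cosα=0.2588 sinα=-0.9659 | (6,4) | tMaxX 2.3955 tMaxY 0.2174 | tΔX 3.8637 tΔY 1.0353
    t=0.2174 [y] (6,3)
    t=1.2527 [y] (6,2)
    t=2.2880 [y] (6,1)
    t=2.3955 [x] (7,1)
    t=3.3232 [y] (7,0) — stop
  → r_4 = 3.3232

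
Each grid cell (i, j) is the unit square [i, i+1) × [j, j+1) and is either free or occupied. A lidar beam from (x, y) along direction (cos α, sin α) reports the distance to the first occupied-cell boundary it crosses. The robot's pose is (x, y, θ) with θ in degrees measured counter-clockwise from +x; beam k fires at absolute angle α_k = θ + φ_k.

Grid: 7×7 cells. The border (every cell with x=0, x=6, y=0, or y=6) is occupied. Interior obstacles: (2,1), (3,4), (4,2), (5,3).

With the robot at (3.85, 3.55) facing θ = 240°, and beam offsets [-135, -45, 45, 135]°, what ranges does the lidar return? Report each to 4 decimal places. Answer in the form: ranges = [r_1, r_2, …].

ranges = [0.4659, 2.9505, 0.5796, 1.1906]

beam 1: φ=-135°, α=105°
  dir = (cos 105°, sin 105°) = (-0.2588, 0.9659); from cell (3,3)
  next x-line at t=3.2841, next y-line at t=0.4659; Δt_x=3.8637, Δt_y=1.0353
    y: enter (3,4) at t=0.4659 ← occupied
  → r_1 = 0.4659
beam 2: φ=-45°, α=195°
  dir = (cos 195°, sin 195°) = (-0.9659, -0.2588); from cell (3,3)
  next x-line at t=0.8800, next y-line at t=2.1250; Δt_x=1.0353, Δt_y=3.8637
    x: enter (2,3) at t=0.8800
    x: enter (1,3) at t=1.9153
    y: enter (1,2) at t=2.1250
    x: enter (0,2) at t=2.9505 ← occupied
  → r_2 = 2.9505
beam 3: φ=45°, α=285°
  dir = (cos 285°, sin 285°) = (0.2588, -0.9659); from cell (3,3)
  next x-line at t=0.5796, next y-line at t=0.5694; Δt_x=3.8637, Δt_y=1.0353
    y: enter (3,2) at t=0.5694
    x: enter (4,2) at t=0.5796 ← occupied
  → r_3 = 0.5796
beam 4: φ=135°, α=15°
  dir = (cos 15°, sin 15°) = (0.9659, 0.2588); from cell (3,3)
  next x-line at t=0.1553, next y-line at t=1.7387; Δt_x=1.0353, Δt_y=3.8637
    x: enter (4,3) at t=0.1553
    x: enter (5,3) at t=1.1906 ← occupied
  → r_4 = 1.1906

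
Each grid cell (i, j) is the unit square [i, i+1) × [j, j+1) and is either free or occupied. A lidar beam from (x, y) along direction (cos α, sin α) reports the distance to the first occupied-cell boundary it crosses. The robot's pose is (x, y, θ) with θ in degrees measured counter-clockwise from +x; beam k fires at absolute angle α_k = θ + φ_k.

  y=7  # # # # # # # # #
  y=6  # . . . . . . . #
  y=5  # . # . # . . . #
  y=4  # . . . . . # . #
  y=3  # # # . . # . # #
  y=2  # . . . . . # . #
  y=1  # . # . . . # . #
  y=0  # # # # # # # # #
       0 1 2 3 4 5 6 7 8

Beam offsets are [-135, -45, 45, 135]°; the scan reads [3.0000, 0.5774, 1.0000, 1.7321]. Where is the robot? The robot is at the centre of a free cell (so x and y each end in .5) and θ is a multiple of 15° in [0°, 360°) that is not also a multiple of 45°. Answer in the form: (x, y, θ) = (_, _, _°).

Candidates: 32 free-cell centres × 16 headings = 512 poses. Raycast each; keep the one whose scan matches to 4 dp.
  (7.5, 5.5, 105°): beam 1 = 0.5774 ≠ 3.0000 ✗
  (7.5, 6.5, 255°): beam 1 = 0.5774 ≠ 3.0000 ✗
  (5.5, 5.5, 30°): beam 1 = 1.5529 ≠ 3.0000 ✗
  (7.5, 5.5, 210°): beam 1 = 1.5529 ≠ 3.0000 ✗
  …
  (4.5, 1.5, 285°): r_1=3.0000, r_2=0.5774, r_3=1.0000, r_4=1.7321 — all match ✓
No second candidate reproduces the full scan.

(x, y, θ) = (4.5, 1.5, 285°)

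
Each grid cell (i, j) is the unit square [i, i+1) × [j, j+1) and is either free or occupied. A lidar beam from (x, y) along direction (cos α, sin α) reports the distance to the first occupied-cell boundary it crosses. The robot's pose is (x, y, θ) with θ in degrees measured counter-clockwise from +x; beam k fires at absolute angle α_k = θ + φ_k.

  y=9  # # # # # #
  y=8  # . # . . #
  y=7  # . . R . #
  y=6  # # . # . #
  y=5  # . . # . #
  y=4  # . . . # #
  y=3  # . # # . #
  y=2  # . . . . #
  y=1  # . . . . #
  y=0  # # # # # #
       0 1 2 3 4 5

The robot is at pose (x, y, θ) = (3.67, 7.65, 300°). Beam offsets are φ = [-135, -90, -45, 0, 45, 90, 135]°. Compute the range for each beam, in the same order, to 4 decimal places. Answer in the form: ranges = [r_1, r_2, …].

beam 1: φ=-135°, α=165°
  cosα=-0.9659 sinα=0.2588 | (3,7) | tMaxX 0.6936 tMaxY 1.3523 | tΔX 1.0353 tΔY 3.8637
    t=0.6936 [x] (2,7)
    t=1.3523 [y] (2,8) — stop
  → r_1 = 1.3523
beam 2: φ=-90°, α=210°
  cosα=-0.8660 sinα=-0.5000 | (3,7) | tMaxX 0.7736 tMaxY 1.3000 | tΔX 1.1547 tΔY 2.0000
    t=0.7736 [x] (2,7)
    t=1.3000 [y] (2,6)
    t=1.9283 [x] (1,6) — stop
  → r_2 = 1.9283
beam 3: φ=-45°, α=255°
  cosα=-0.2588 sinα=-0.9659 | (3,7) | tMaxX 2.5887 tMaxY 0.6729 | tΔX 3.8637 tΔY 1.0353
    t=0.6729 [y] (3,6) — stop
  → r_3 = 0.6729
beam 4: φ=0°, α=300°
  cosα=0.5000 sinα=-0.8660 | (3,7) | tMaxX 0.6600 tMaxY 0.7506 | tΔX 2.0000 tΔY 1.1547
    t=0.6600 [x] (4,7)
    t=0.7506 [y] (4,6)
    t=1.9053 [y] (4,5)
    t=2.6600 [x] (5,5) — stop
  → r_4 = 2.6600
beam 5: φ=45°, α=345°
  cosα=0.9659 sinα=-0.2588 | (3,7) | tMaxX 0.3416 tMaxY 2.5114 | tΔX 1.0353 tΔY 3.8637
    t=0.3416 [x] (4,7)
    t=1.3769 [x] (5,7) — stop
  → r_5 = 1.3769
beam 6: φ=90°, α=30°
  cosα=0.8660 sinα=0.5000 | (3,7) | tMaxX 0.3811 tMaxY 0.7000 | tΔX 1.1547 tΔY 2.0000
    t=0.3811 [x] (4,7)
    t=0.7000 [y] (4,8)
    t=1.5358 [x] (5,8) — stop
  → r_6 = 1.5358
beam 7: φ=135°, α=75°
  cosα=0.2588 sinα=0.9659 | (3,7) | tMaxX 1.2750 tMaxY 0.3623 | tΔX 3.8637 tΔY 1.0353
    t=0.3623 [y] (3,8)
    t=1.2750 [x] (4,8)
    t=1.3976 [y] (4,9) — stop
  → r_7 = 1.3976

ranges = [1.3523, 1.9283, 0.6729, 2.6600, 1.3769, 1.5358, 1.3976]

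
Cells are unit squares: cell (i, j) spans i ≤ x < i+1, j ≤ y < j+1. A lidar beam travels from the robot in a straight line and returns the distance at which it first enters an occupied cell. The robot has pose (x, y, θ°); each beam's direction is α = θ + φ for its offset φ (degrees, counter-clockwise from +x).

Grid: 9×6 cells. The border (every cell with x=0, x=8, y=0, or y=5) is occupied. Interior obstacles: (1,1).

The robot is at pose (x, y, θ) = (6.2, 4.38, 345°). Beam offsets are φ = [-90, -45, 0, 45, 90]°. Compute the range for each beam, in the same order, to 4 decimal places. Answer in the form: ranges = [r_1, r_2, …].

ranges = [3.4992, 3.6000, 1.8635, 1.2400, 0.6419]

beam 1: φ=-90°, α=255°
  dir = (cos 255°, sin 255°) = (-0.2588, -0.9659); from cell (6,4)
  next x-line at t=0.7727, next y-line at t=0.3934; Δt_x=3.8637, Δt_y=1.0353
    y: enter (6,3) at t=0.3934
    x: enter (5,3) at t=0.7727
    y: enter (5,2) at t=1.4287
    y: enter (5,1) at t=2.4640
    y: enter (5,0) at t=3.4992 ← occupied
  → r_1 = 3.4992
beam 2: φ=-45°, α=300°
  dir = (cos 300°, sin 300°) = (0.5000, -0.8660); from cell (6,4)
  next x-line at t=1.6000, next y-line at t=0.4388; Δt_x=2.0000, Δt_y=1.1547
    y: enter (6,3) at t=0.4388
    y: enter (6,2) at t=1.5935
    x: enter (7,2) at t=1.6000
    y: enter (7,1) at t=2.7482
    x: enter (8,1) at t=3.6000 ← occupied
  → r_2 = 3.6000
beam 3: φ=0°, α=345°
  dir = (cos 345°, sin 345°) = (0.9659, -0.2588); from cell (6,4)
  next x-line at t=0.8282, next y-line at t=1.4682; Δt_x=1.0353, Δt_y=3.8637
    x: enter (7,4) at t=0.8282
    y: enter (7,3) at t=1.4682
    x: enter (8,3) at t=1.8635 ← occupied
  → r_3 = 1.8635
beam 4: φ=45°, α=30°
  dir = (cos 30°, sin 30°) = (0.8660, 0.5000); from cell (6,4)
  next x-line at t=0.9238, next y-line at t=1.2400; Δt_x=1.1547, Δt_y=2.0000
    x: enter (7,4) at t=0.9238
    y: enter (7,5) at t=1.2400 ← occupied
  → r_4 = 1.2400
beam 5: φ=90°, α=75°
  dir = (cos 75°, sin 75°) = (0.2588, 0.9659); from cell (6,4)
  next x-line at t=3.0910, next y-line at t=0.6419; Δt_x=3.8637, Δt_y=1.0353
    y: enter (6,5) at t=0.6419 ← occupied
  → r_5 = 0.6419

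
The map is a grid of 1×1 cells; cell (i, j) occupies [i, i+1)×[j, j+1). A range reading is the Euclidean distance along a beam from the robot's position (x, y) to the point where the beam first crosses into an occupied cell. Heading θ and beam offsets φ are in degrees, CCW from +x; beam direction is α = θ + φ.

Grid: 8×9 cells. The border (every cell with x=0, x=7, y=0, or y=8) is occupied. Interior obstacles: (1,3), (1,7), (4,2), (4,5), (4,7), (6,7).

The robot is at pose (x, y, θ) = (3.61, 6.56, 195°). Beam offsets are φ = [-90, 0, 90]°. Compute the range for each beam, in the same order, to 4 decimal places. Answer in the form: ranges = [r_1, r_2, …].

beam 1: φ=-90°, α=105°
  cosα=-0.2588 sinα=0.9659 | (3,6) | tMaxX 2.3569 tMaxY 0.4555 | tΔX 3.8637 tΔY 1.0353
    t=0.4555 [y] (3,7)
    t=1.4908 [y] (3,8) — stop
  → r_1 = 1.4908
beam 2: φ=0°, α=195°
  cosα=-0.9659 sinα=-0.2588 | (3,6) | tMaxX 0.6315 tMaxY 2.1637 | tΔX 1.0353 tΔY 3.8637
    t=0.6315 [x] (2,6)
    t=1.6668 [x] (1,6)
    t=2.1637 [y] (1,5)
    t=2.7021 [x] (0,5) — stop
  → r_2 = 2.7021
beam 3: φ=90°, α=285°
  cosα=0.2588 sinα=-0.9659 | (3,6) | tMaxX 1.5068 tMaxY 0.5798 | tΔX 3.8637 tΔY 1.0353
    t=0.5798 [y] (3,5)
    t=1.5068 [x] (4,5) — stop
  → r_3 = 1.5068

ranges = [1.4908, 2.7021, 1.5068]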